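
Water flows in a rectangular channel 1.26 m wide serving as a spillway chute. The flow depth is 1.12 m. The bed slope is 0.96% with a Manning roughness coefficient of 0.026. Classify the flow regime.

subcritical

Flow area A = b·y = 1.26 × 1.12 = 1.411 m². Wetted perimeter P = b + 2y = 1.26 + 2×1.12 = 3.5 m.
Hydraulic radius R = A/P = 1.411/3.5 = 0.4032 m.
V = (1/n) R^(2/3) √S = (1/0.026) × 0.4032^(2/3) × √0.0096 = 2.057 m/s. Hydraulic depth D_h = A/T = 1.411/1.26 = 1.12 m.
Froude number Fr = V/√(g·D_h) = 2.057/√(9.81×1.12) = 0.62, which is less than 1, so the flow is subcritical.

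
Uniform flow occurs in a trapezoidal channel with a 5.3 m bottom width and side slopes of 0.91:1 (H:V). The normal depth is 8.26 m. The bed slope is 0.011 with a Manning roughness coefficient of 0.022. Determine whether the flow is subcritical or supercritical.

supercritical

With bottom width b = 5.3 m and side slope z = 0.91: A = (b + zy)y = (5.3 + 0.91×8.26)×8.26 = 105.9 m²; P = b + 2y√(1+z²) = 5.3 + 2×8.26×1.352 = 27.64 m.
Hydraulic radius R = A/P = 105.9/27.64 = 3.831 m.
V = (1/n) R^(2/3) √S = (1/0.022) × 3.831^(2/3) × √0.011 = 11.67 m/s. Hydraulic depth D_h = A/T = 105.9/20.33 = 5.207 m.
Froude number Fr = V/√(g·D_h) = 11.67/√(9.81×5.207) = 1.63, which is greater than 1, so the flow is supercritical.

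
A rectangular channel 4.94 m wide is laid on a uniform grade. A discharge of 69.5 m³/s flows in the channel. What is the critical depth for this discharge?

y_c = 2.72 m

For a rectangular channel, critical depth y_c = (q²/g)^(1/3) where q = Q/b = 69.5/4.94 = 14.07 m²/s.
So y_c = (14.07²/9.81)^(1/3) = 2.72 m.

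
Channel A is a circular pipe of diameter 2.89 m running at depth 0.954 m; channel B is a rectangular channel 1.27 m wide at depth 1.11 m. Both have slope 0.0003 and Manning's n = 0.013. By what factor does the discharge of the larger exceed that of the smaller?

Channel A: For a circular section of diameter D = 2.89 m at depth y = 0.954 m, the central angle is θ = 2 arccos(1 − 2y/D) = 2.448 rad. Then A = (D²/8)(θ − sin θ) = 1.889 m² and P = Dθ/2 = 3.538 m. Hydraulic radius R = A/P = 1.889/3.538 = 0.5339 m. Q_A = (1/0.013)·1.889·0.5339^(2/3)·√0.0003 = 1.656 m³/s.
Channel B: Flow area A = b·y = 1.27 × 1.11 = 1.41 m². Wetted perimeter P = b + 2y = 1.27 + 2×1.11 = 3.49 m. Hydraulic radius R = A/P = 1.41/3.49 = 0.4039 m. Q_B = (1/0.013)·1.41·0.4039^(2/3)·√0.0003 = 1.026 m³/s.
The larger discharge is 1.656 m³/s and the smaller is 1.026 m³/s; the ratio is 1.61.

1.61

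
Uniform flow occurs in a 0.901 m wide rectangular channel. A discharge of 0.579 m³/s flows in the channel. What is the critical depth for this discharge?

For a rectangular channel, critical depth y_c = (q²/g)^(1/3) where q = Q/b = 0.579/0.901 = 0.6426 m²/s.
So y_c = (0.6426²/9.81)^(1/3) = 0.348 m.

y_c = 0.348 m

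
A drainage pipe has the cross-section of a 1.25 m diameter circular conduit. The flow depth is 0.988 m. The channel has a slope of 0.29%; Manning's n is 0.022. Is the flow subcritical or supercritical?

For a circular section of diameter D = 1.25 m at depth y = 0.988 m, the central angle is θ = 2 arccos(1 − 2y/D) = 4.381 rad. Then A = (D²/8)(θ − sin θ) = 1.04 m² and P = Dθ/2 = 2.738 m.
Hydraulic radius R = A/P = 1.04/2.738 = 0.3799 m.
V = (1/n) R^(2/3) √S = (1/0.022) × 0.3799^(2/3) × √0.0029 = 1.284 m/s. Hydraulic depth D_h = A/T = 1.04/1.018 = 1.022 m.
Froude number Fr = V/√(g·D_h) = 1.284/√(9.81×1.022) = 0.405, which is less than 1, so the flow is subcritical.

subcritical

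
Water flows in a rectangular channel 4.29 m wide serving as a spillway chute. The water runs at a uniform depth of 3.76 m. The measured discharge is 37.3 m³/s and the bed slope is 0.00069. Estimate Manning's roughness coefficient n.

Flow area A = b·y = 4.29 × 3.76 = 16.13 m². Wetted perimeter P = b + 2y = 4.29 + 2×3.76 = 11.81 m.
Hydraulic radius R = A/P = 16.13/11.81 = 1.366 m.
Rearranging Manning's equation: n = (1/Q) A R^(2/3) S^(1/2) = (1/37.3) × 16.13 × 1.366^(2/3) × √0.00069 = 0.014.

n = 0.014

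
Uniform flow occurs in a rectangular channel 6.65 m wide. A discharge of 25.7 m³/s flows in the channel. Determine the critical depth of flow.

For a rectangular channel, critical depth y_c = (q²/g)^(1/3) where q = Q/b = 25.7/6.65 = 3.865 m²/s.
So y_c = (3.865²/9.81)^(1/3) = 1.15 m.

y_c = 1.15 m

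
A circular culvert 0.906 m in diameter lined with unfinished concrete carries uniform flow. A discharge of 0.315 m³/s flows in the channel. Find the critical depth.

y_c = 0.323 m

At critical depth, Q² T / (g A³) = 1, i.e. A³/T = Q²/g = 0.315²/9.81 = 0.01011.
Try y = 0.38 m: A³/T = 0.01887 — over.
Try y = 0.245 m: A³/T = 0.003464 — short.
Try y = 0.323 m: A³/T = 0.0101 — ≈ 0.01011.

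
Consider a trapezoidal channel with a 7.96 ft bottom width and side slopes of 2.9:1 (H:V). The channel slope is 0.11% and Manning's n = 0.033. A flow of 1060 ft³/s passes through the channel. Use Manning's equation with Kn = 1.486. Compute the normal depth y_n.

Manning's equation rearranged: A R^(2/3) = nQ / (1.486·√S) = 0.033 × 1060 / (1.486 × √0.0011) = 709.7.
At y = 10.5 ft: A R^(2/3) = 1268 — high.
At y = 7.04 ft: A R^(2/3) = 495.4 — low.
At y = 8.22 ft: A R^(2/3) = 709.9 — matches.

y_n = 8.22 ft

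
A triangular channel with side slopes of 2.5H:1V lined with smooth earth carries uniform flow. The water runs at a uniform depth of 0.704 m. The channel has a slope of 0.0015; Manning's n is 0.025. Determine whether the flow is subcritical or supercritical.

For a triangular section with side slope z = 2.5: A = zy² = 2.5×0.704² = 1.239 m²; P = 2y√(1+z²) = 2×0.704×2.693 = 3.791 m.
Hydraulic radius R = A/P = 1.239/3.791 = 0.3268 m.
V = (1/n) R^(2/3) √S = (1/0.025) × 0.3268^(2/3) × √0.0015 = 0.735 m/s. Hydraulic depth D_h = A/T = 1.239/3.52 = 0.352 m.
Froude number Fr = V/√(g·D_h) = 0.735/√(9.81×0.352) = 0.396, which is less than 1, so the flow is subcritical.

subcritical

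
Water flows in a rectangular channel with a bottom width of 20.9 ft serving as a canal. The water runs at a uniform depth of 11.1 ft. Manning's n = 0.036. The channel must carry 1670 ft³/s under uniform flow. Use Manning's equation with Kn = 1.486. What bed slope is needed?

S = 0.00322

Flow area A = b·y = 20.9 × 11.1 = 232 ft². Wetted perimeter P = b + 2y = 20.9 + 2×11.1 = 43.1 ft.
Hydraulic radius R = A/P = 232/43.1 = 5.383 ft.
From Manning's equation, S = [nQ / (1.486 A R^(2/3))]² = [0.036 × 1670 / (1.486 × 232 × 5.383^(2/3))]² = 0.00322.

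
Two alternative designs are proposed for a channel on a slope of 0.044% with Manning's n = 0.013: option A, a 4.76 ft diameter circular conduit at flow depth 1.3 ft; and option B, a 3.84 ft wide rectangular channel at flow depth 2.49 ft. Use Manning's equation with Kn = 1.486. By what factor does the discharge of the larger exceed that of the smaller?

3.1

Channel A: For a circular section of diameter D = 4.76 ft at depth y = 1.3 ft, the central angle is θ = 2 arccos(1 − 2y/D) = 2.2 rad. Then A = (D²/8)(θ − sin θ) = 3.939 ft² and P = Dθ/2 = 5.235 ft. Hydraulic radius R = A/P = 3.939/5.235 = 0.7525 ft. Q_A = (1.486/0.013)·3.939·0.7525^(2/3)·√0.00044 = 7.814 ft³/s.
Channel B: Flow area A = b·y = 3.84 × 2.49 = 9.562 ft². Wetted perimeter P = b + 2y = 3.84 + 2×2.49 = 8.82 ft. Hydraulic radius R = A/P = 9.562/8.82 = 1.084 ft. Q_B = (1.486/0.013)·9.562·1.084^(2/3)·√0.00044 = 24.19 ft³/s.
The larger discharge is 24.19 ft³/s and the smaller is 7.814 ft³/s; the ratio is 3.1.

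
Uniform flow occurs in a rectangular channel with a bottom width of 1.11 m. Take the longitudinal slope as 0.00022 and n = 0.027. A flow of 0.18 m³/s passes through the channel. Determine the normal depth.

Manning's equation rearranged: A R^(2/3) = nQ / (1·√S) = 0.027 × 0.18 / (√0.00022) = 0.3277.
Try y = 0.55 m: A R^(2/3) = 0.2589 — too small.
Try y = 0.729 m: A R^(2/3) = 0.3747 — too large.
Try y = 0.657 m: A R^(2/3) = 0.3274 — matches.

y_n = 0.657 m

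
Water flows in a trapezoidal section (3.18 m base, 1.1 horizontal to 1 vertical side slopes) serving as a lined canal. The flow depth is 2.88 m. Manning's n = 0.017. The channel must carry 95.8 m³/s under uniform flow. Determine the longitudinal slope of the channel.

With bottom width b = 3.18 m and side slope z = 1.1: A = (b + zy)y = (3.18 + 1.1×2.88)×2.88 = 18.28 m²; P = b + 2y√(1+z²) = 3.18 + 2×2.88×1.487 = 11.74 m.
Hydraulic radius R = A/P = 18.28/11.74 = 1.557 m.
From Manning's equation, S = [nQ / (1 A R^(2/3))]² = [0.017 × 95.8 / (1 × 18.28 × 1.557^(2/3))]² = 0.0044.

S = 0.0044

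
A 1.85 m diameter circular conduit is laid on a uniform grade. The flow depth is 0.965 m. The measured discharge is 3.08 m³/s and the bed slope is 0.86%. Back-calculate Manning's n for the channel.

n = 0.026

For a circular section of diameter D = 1.85 m at depth y = 0.965 m, the central angle is θ = 2 arccos(1 − 2y/D) = 3.228 rad. Then A = (D²/8)(θ − sin θ) = 1.418 m² and P = Dθ/2 = 2.986 m.
Hydraulic radius R = A/P = 1.418/2.986 = 0.4749 m.
Rearranging Manning's equation: n = (1/Q) A R^(2/3) S^(1/2) = (1/3.08) × 1.418 × 0.4749^(2/3) × √0.0086 = 0.026.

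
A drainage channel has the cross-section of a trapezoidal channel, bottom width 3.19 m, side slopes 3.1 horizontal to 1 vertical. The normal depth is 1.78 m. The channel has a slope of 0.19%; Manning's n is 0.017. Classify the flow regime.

subcritical

With bottom width b = 3.19 m and side slope z = 3.1: A = (b + zy)y = (3.19 + 3.1×1.78)×1.78 = 15.5 m²; P = b + 2y√(1+z²) = 3.19 + 2×1.78×3.257 = 14.79 m.
Hydraulic radius R = A/P = 15.5/14.79 = 1.048 m.
V = (1/n) R^(2/3) √S = (1/0.017) × 1.048^(2/3) × √0.0019 = 2.646 m/s. Hydraulic depth D_h = A/T = 15.5/14.23 = 1.09 m.
Froude number Fr = V/√(g·D_h) = 2.646/√(9.81×1.09) = 0.809, which is less than 1, so the flow is subcritical.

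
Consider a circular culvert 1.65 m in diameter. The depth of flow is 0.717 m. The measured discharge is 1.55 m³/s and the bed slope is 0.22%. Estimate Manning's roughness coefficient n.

n = 0.014

For a circular section of diameter D = 1.65 m at depth y = 0.717 m, the central angle is θ = 2 arccos(1 − 2y/D) = 2.879 rad. Then A = (D²/8)(θ − sin θ) = 0.8914 m² and P = Dθ/2 = 2.375 m.
Hydraulic radius R = A/P = 0.8914/2.375 = 0.3753 m.
Rearranging Manning's equation: n = (1/Q) A R^(2/3) S^(1/2) = (1/1.55) × 0.8914 × 0.3753^(2/3) × √0.0022 = 0.014.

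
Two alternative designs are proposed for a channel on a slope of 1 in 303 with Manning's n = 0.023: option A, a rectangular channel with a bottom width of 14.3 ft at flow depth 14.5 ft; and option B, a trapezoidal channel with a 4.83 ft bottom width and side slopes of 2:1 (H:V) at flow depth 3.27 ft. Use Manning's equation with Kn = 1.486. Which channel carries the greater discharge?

Channel A: Flow area A = b·y = 14.3 × 14.5 = 207.4 ft². Wetted perimeter P = b + 2y = 14.3 + 2×14.5 = 43.3 ft. Hydraulic radius R = A/P = 207.4/43.3 = 4.789 ft. Q_A = (1.486/0.023)·207.4·4.789^(2/3)·√0.0033 = 2187 ft³/s.
Channel B: With bottom width b = 4.83 ft and side slope z = 2: A = (b + zy)y = (4.83 + 2×3.27)×3.27 = 37.18 ft²; P = b + 2y√(1+z²) = 4.83 + 2×3.27×2.236 = 19.45 ft. Hydraulic radius R = A/P = 37.18/19.45 = 1.911 ft. Q_B = (1.486/0.023)·37.18·1.911^(2/3)·√0.0033 = 212.5 ft³/s.
Q_A = 2187 ft³/s vs Q_B = 212.5 ft³/s, so channel A carries more.

channel A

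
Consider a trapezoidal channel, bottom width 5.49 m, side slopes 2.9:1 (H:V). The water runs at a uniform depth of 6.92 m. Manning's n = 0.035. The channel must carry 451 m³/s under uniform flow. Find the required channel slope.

S = 0.0014

With bottom width b = 5.49 m and side slope z = 2.9: A = (b + zy)y = (5.49 + 2.9×6.92)×6.92 = 176.9 m²; P = b + 2y√(1+z²) = 5.49 + 2×6.92×3.068 = 47.95 m.
Hydraulic radius R = A/P = 176.9/47.95 = 3.689 m.
From Manning's equation, S = [nQ / (1 A R^(2/3))]² = [0.035 × 451 / (1 × 176.9 × 3.689^(2/3))]² = 0.0014.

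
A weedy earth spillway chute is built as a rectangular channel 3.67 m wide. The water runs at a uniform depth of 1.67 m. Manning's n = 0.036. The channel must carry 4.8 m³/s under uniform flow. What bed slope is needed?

S = 0.000951

Flow area A = b·y = 3.67 × 1.67 = 6.129 m². Wetted perimeter P = b + 2y = 3.67 + 2×1.67 = 7.01 m.
Hydraulic radius R = A/P = 6.129/7.01 = 0.8743 m.
From Manning's equation, S = [nQ / (1 A R^(2/3))]² = [0.036 × 4.8 / (1 × 6.129 × 0.8743^(2/3))]² = 0.000951.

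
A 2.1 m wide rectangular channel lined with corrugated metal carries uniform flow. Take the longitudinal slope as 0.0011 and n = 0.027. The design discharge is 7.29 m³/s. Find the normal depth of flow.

Manning's equation rearranged: A R^(2/3) = nQ / (1·√S) = 0.027 × 7.29 / (√0.0011) = 5.935.
At y = 3.75 m: A R^(2/3) = 6.901 — over.
At y = 2.4 m: A R^(2/3) = 4.088 — short.
At y = 3.29 m: A R^(2/3) = 5.934 — close enough.

y_n = 3.29 m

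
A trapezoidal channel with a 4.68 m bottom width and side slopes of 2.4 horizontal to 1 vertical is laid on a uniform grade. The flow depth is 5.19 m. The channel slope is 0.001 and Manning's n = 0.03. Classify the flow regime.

With bottom width b = 4.68 m and side slope z = 2.4: A = (b + zy)y = (4.68 + 2.4×5.19)×5.19 = 88.94 m²; P = b + 2y√(1+z²) = 4.68 + 2×5.19×2.6 = 31.67 m.
Hydraulic radius R = A/P = 88.94/31.67 = 2.808 m.
V = (1/n) R^(2/3) √S = (1/0.03) × 2.808^(2/3) × √0.001 = 2.098 m/s. Hydraulic depth D_h = A/T = 88.94/29.59 = 3.005 m.
Froude number Fr = V/√(g·D_h) = 2.098/√(9.81×3.005) = 0.386, which is less than 1, so the flow is subcritical.

subcritical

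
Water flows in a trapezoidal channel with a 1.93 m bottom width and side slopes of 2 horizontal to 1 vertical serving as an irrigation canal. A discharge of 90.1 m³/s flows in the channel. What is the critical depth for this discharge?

At critical depth, Q² T / (g A³) = 1, i.e. A³/T = Q²/g = 90.1²/9.81 = 827.5.
Try y = 2.52 m: A³/T = 451.2 — short.
Try y = 3.65 m: A³/T = 2313 — over.
Try y = 2.9 m: A³/T = 832.6 — close enough.

y_c = 2.9 m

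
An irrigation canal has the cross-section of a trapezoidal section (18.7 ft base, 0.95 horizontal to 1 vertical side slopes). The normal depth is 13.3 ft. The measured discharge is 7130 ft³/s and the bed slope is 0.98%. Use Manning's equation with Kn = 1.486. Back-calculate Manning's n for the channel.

With bottom width b = 18.7 ft and side slope z = 0.95: A = (b + zy)y = (18.7 + 0.95×13.3)×13.3 = 416.8 ft²; P = b + 2y√(1+z²) = 18.7 + 2×13.3×1.379 = 55.39 ft.
Hydraulic radius R = A/P = 416.8/55.39 = 7.524 ft.
Rearranging Manning's equation: n = (1.486/Q) A R^(2/3) S^(1/2) = (1.486/7130) × 416.8 × 7.524^(2/3) × √0.0098 = 0.033.

n = 0.033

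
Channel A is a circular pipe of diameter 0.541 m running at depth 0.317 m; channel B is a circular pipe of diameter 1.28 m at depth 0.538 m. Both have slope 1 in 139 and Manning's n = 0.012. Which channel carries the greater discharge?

Channel A: For a circular section of diameter D = 0.541 m at depth y = 0.317 m, the central angle is θ = 2 arccos(1 − 2y/D) = 3.487 rad. Then A = (D²/8)(θ − sin θ) = 0.14 m² and P = Dθ/2 = 0.9433 m. Hydraulic radius R = A/P = 0.14/0.9433 = 0.1484 m. Q_A = (1/0.012)·0.14·0.1484^(2/3)·√0.007194 = 0.2773 m³/s.
Channel B: For a circular section of diameter D = 1.28 m at depth y = 0.538 m, the central angle is θ = 2 arccos(1 − 2y/D) = 2.821 rad. Then A = (D²/8)(θ − sin θ) = 0.5134 m² and P = Dθ/2 = 1.806 m. Hydraulic radius R = A/P = 0.5134/1.806 = 0.2843 m. Q_B = (1/0.012)·0.5134·0.2843^(2/3)·√0.007194 = 1.569 m³/s.
Q_A = 0.2773 m³/s vs Q_B = 1.569 m³/s, so channel B carries more.

channel B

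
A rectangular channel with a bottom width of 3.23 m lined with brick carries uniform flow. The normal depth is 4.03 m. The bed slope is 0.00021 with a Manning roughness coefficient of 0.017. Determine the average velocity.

Flow area A = b·y = 3.23 × 4.03 = 13.02 m². Wetted perimeter P = b + 2y = 3.23 + 2×4.03 = 11.29 m.
Hydraulic radius R = A/P = 13.02/11.29 = 1.153 m.
From Manning's equation, V = (1/n) R^(2/3) S^(1/2) = (1/0.017) × 1.153^(2/3) × 0.00021^(1/2) = 0.937 m/s.

V = 0.937 m/s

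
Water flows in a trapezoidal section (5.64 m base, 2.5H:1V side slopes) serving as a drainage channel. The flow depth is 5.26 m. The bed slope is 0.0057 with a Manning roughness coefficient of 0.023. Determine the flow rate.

With bottom width b = 5.64 m and side slope z = 2.5: A = (b + zy)y = (5.64 + 2.5×5.26)×5.26 = 98.84 m²; P = b + 2y√(1+z²) = 5.64 + 2×5.26×2.693 = 33.97 m.
Hydraulic radius R = A/P = 98.84/33.97 = 2.91 m.
Manning's equation: Q = (1/n) A R^(2/3) S^(1/2) = (1/0.023) × 98.84 × 2.91^(2/3) × 0.0057^(1/2) = 661 m³/s.

Q = 661 m³/s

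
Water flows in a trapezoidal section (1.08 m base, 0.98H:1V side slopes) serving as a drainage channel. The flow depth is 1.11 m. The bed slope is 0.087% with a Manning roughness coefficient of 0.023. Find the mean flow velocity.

V = 0.886 m/s

With bottom width b = 1.08 m and side slope z = 0.98: A = (b + zy)y = (1.08 + 0.98×1.11)×1.11 = 2.406 m²; P = b + 2y√(1+z²) = 1.08 + 2×1.11×1.4 = 4.188 m.
Hydraulic radius R = A/P = 2.406/4.188 = 0.5745 m.
From Manning's equation, V = (1/n) R^(2/3) S^(1/2) = (1/0.023) × 0.5745^(2/3) × 0.00087^(1/2) = 0.886 m/s.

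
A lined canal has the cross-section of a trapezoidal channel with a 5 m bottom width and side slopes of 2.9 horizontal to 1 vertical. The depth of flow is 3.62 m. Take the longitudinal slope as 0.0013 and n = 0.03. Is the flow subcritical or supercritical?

With bottom width b = 5 m and side slope z = 2.9: A = (b + zy)y = (5 + 2.9×3.62)×3.62 = 56.1 m²; P = b + 2y√(1+z²) = 5 + 2×3.62×3.068 = 27.21 m.
Hydraulic radius R = A/P = 56.1/27.21 = 2.062 m.
V = (1/n) R^(2/3) √S = (1/0.03) × 2.062^(2/3) × √0.0013 = 1.947 m/s. Hydraulic depth D_h = A/T = 56.1/26 = 2.158 m.
Froude number Fr = V/√(g·D_h) = 1.947/√(9.81×2.158) = 0.423, which is less than 1, so the flow is subcritical.

subcritical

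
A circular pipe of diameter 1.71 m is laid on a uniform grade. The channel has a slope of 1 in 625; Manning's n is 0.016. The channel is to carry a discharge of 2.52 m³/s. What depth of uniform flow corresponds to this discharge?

y_n = 1.13 m

Manning's equation rearranged: A R^(2/3) = nQ / (1·√S) = 0.016 × 2.52 / (√0.0016) = 1.008.
Try y = 1.29 m: A R^(2/3) = 1.196 — high.
Try y = 0.884 m: A R^(2/3) = 0.6893 — low.
Try y = 1.13 m: A R^(2/3) = 1.009 — matches.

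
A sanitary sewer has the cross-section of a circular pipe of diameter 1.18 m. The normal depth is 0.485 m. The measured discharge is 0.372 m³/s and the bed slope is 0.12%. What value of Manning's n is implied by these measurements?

n = 0.016

For a circular section of diameter D = 1.18 m at depth y = 0.485 m, the central angle is θ = 2 arccos(1 − 2y/D) = 2.784 rad. Then A = (D²/8)(θ − sin θ) = 0.4236 m² and P = Dθ/2 = 1.642 m.
Hydraulic radius R = A/P = 0.4236/1.642 = 0.2579 m.
Rearranging Manning's equation: n = (1/Q) A R^(2/3) S^(1/2) = (1/0.372) × 0.4236 × 0.2579^(2/3) × √0.0012 = 0.016.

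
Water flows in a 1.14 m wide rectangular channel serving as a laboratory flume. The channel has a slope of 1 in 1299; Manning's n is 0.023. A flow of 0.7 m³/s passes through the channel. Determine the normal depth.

y_n = 1 m

Manning's equation rearranged: A R^(2/3) = nQ / (1·√S) = 0.023 × 0.7 / (√0.0007698) = 0.5803.
At y = 0.785 m: A R^(2/3) = 0.4275 — low.
At y = 1.24 m: A R^(2/3) = 0.7552 — high.
At y = 1 m: A R^(2/3) = 0.5802 — close enough.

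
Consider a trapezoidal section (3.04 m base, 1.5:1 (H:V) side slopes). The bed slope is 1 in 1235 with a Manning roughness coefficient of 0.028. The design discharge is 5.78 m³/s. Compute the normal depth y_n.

Manning's equation rearranged: A R^(2/3) = nQ / (1·√S) = 0.028 × 5.78 / (√0.0008097) = 5.687.
At y = 0.927 m: A R^(2/3) = 3.061 — short.
At y = 1.41 m: A R^(2/3) = 6.749 — over.
At y = 1.29 m: A R^(2/3) = 5.688 — close enough.

y_n = 1.29 m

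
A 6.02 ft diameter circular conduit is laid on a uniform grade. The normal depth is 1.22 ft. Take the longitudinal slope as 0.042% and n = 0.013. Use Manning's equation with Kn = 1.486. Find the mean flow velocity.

V = 1.91 ft/s

For a circular section of diameter D = 6.02 ft at depth y = 1.22 ft, the central angle is θ = 2 arccos(1 − 2y/D) = 1.868 rad. Then A = (D²/8)(θ − sin θ) = 4.13 ft² and P = Dθ/2 = 5.622 ft.
Hydraulic radius R = A/P = 4.13/5.622 = 0.7345 ft.
From Manning's equation, V = (1.486/n) R^(2/3) S^(1/2) = (1.486/0.013) × 0.7345^(2/3) × 0.00042^(1/2) = 1.91 ft/s.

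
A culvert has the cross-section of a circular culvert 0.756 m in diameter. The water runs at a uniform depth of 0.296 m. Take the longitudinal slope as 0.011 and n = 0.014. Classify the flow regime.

supercritical

For a circular section of diameter D = 0.756 m at depth y = 0.296 m, the central angle is θ = 2 arccos(1 − 2y/D) = 2.704 rad. Then A = (D²/8)(θ − sin θ) = 0.1629 m² and P = Dθ/2 = 1.022 m.
Hydraulic radius R = A/P = 0.1629/1.022 = 0.1594 m.
V = (1/n) R^(2/3) √S = (1/0.014) × 0.1594^(2/3) × √0.011 = 2.202 m/s. Hydraulic depth D_h = A/T = 0.1629/0.738 = 0.2208 m.
Froude number Fr = V/√(g·D_h) = 2.202/√(9.81×0.2208) = 1.5, which is greater than 1, so the flow is supercritical.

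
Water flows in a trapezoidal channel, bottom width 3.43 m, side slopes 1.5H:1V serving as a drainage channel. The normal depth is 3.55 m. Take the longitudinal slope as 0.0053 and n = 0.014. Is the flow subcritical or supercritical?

supercritical

With bottom width b = 3.43 m and side slope z = 1.5: A = (b + zy)y = (3.43 + 1.5×3.55)×3.55 = 31.08 m²; P = b + 2y√(1+z²) = 3.43 + 2×3.55×1.803 = 16.23 m.
Hydraulic radius R = A/P = 31.08/16.23 = 1.915 m.
V = (1/n) R^(2/3) √S = (1/0.014) × 1.915^(2/3) × √0.0053 = 8.019 m/s. Hydraulic depth D_h = A/T = 31.08/14.08 = 2.207 m.
Froude number Fr = V/√(g·D_h) = 8.019/√(9.81×2.207) = 1.72, which is greater than 1, so the flow is supercritical.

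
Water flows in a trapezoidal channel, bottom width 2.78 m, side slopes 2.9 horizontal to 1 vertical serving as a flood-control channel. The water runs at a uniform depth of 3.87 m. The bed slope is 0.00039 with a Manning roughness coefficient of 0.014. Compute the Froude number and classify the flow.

With bottom width b = 2.78 m and side slope z = 2.9: A = (b + zy)y = (2.78 + 2.9×3.87)×3.87 = 54.19 m²; P = b + 2y√(1+z²) = 2.78 + 2×3.87×3.068 = 26.52 m.
Hydraulic radius R = A/P = 54.19/26.52 = 2.043 m.
V = (1/n) R^(2/3) √S = (1/0.014) × 2.043^(2/3) × √0.00039 = 2.271 m/s. Hydraulic depth D_h = A/T = 54.19/25.23 = 2.148 m.
Froude number Fr = V/√(g·D_h) = 2.271/√(9.81×2.148) = 0.495, which is less than 1, so the flow is subcritical.

subcritical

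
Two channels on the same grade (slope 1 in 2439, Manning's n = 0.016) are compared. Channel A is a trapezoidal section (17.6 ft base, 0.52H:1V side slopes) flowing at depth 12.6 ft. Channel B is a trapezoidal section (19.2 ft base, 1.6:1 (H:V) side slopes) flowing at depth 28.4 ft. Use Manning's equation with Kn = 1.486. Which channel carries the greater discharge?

channel B

Channel A: With bottom width b = 17.6 ft and side slope z = 0.52: A = (b + zy)y = (17.6 + 0.52×12.6)×12.6 = 304.3 ft²; P = b + 2y√(1+z²) = 17.6 + 2×12.6×1.127 = 46 ft. Hydraulic radius R = A/P = 304.3/46 = 6.615 ft. Q_A = (1.486/0.016)·304.3·6.615^(2/3)·√0.00041 = 2017 ft³/s.
Channel B: With bottom width b = 19.2 ft and side slope z = 1.6: A = (b + zy)y = (19.2 + 1.6×28.4)×28.4 = 1836 ft²; P = b + 2y√(1+z²) = 19.2 + 2×28.4×1.887 = 126.4 ft. Hydraulic radius R = A/P = 1836/126.4 = 14.53 ft. Q_B = (1.486/0.016)·1836·14.53^(2/3)·√0.00041 = 20550 ft³/s.
Q_A = 2017 ft³/s vs Q_B = 20550 ft³/s, so channel B carries more.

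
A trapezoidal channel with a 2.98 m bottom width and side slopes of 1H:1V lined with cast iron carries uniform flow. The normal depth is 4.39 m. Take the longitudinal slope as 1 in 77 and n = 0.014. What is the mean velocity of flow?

With bottom width b = 2.98 m and side slope z = 1: A = (b + zy)y = (2.98 + 1×4.39)×4.39 = 32.35 m²; P = b + 2y√(1+z²) = 2.98 + 2×4.39×1.414 = 15.4 m.
Hydraulic radius R = A/P = 32.35/15.4 = 2.101 m.
From Manning's equation, V = (1/n) R^(2/3) S^(1/2) = (1/0.014) × 2.101^(2/3) × 0.01299^(1/2) = 13.4 m/s.

V = 13.4 m/s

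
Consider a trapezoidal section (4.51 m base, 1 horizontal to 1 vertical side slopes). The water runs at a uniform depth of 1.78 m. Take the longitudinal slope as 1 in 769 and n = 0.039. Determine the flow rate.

Q = 11.5 m³/s

With bottom width b = 4.51 m and side slope z = 1: A = (b + zy)y = (4.51 + 1×1.78)×1.78 = 11.2 m²; P = b + 2y√(1+z²) = 4.51 + 2×1.78×1.414 = 9.545 m.
Hydraulic radius R = A/P = 11.2/9.545 = 1.173 m.
Manning's equation: Q = (1/n) A R^(2/3) S^(1/2) = (1/0.039) × 11.2 × 1.173^(2/3) × 0.0013^(1/2) = 11.5 m³/s.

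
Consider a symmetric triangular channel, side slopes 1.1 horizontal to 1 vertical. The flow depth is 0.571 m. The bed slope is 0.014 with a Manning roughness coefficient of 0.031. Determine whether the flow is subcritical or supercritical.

subcritical

For a triangular section with side slope z = 1.1: A = zy² = 1.1×0.571² = 0.3586 m²; P = 2y√(1+z²) = 2×0.571×1.487 = 1.698 m.
Hydraulic radius R = A/P = 0.3586/1.698 = 0.2113 m.
V = (1/n) R^(2/3) √S = (1/0.031) × 0.2113^(2/3) × √0.014 = 1.354 m/s. Hydraulic depth D_h = A/T = 0.3586/1.256 = 0.2855 m.
Froude number Fr = V/√(g·D_h) = 1.354/√(9.81×0.2855) = 0.809, which is less than 1, so the flow is subcritical.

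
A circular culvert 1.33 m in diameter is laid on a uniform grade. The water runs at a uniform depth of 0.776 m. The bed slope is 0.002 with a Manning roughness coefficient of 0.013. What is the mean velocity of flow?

V = 1.75 m/s

For a circular section of diameter D = 1.33 m at depth y = 0.776 m, the central angle is θ = 2 arccos(1 − 2y/D) = 3.477 rad. Then A = (D²/8)(θ − sin θ) = 0.8416 m² and P = Dθ/2 = 2.312 m.
Hydraulic radius R = A/P = 0.8416/2.312 = 0.364 m.
From Manning's equation, V = (1/n) R^(2/3) S^(1/2) = (1/0.013) × 0.364^(2/3) × 0.002^(1/2) = 1.75 m/s.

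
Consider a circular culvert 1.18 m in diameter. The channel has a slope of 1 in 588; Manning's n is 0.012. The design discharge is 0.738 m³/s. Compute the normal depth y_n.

Manning's equation rearranged: A R^(2/3) = nQ / (1·√S) = 0.012 × 0.738 / (√0.001701) = 0.2147.
At y = 0.411 m: A R^(2/3) = 0.1263 — short.
At y = 0.55 m: A R^(2/3) = 0.2147 — matches.

y_n = 0.55 m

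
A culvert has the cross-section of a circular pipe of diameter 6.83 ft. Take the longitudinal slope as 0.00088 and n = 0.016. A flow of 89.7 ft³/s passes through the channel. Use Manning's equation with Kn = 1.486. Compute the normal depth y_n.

Manning's equation rearranged: A R^(2/3) = nQ / (1.486·√S) = 0.016 × 89.7 / (1.486 × √0.00088) = 32.56.
At y = 4.25 ft: A R^(2/3) = 37.15 — too large.
At y = 2.84 ft: A R^(2/3) = 18.93 — too small.
At y = 3.9 ft: A R^(2/3) = 32.55 — ≈ 32.56.

y_n = 3.9 ft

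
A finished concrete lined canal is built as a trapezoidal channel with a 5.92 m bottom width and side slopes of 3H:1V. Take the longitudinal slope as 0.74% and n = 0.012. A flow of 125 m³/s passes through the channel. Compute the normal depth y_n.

Manning's equation rearranged: A R^(2/3) = nQ / (1·√S) = 0.012 × 125 / (√0.0074) = 17.44.
At y = 1.96 m: A R^(2/3) = 27.02 — too large.
At y = 1.58 m: A R^(2/3) = 17.49 — ≈ 17.44.

y_n = 1.58 m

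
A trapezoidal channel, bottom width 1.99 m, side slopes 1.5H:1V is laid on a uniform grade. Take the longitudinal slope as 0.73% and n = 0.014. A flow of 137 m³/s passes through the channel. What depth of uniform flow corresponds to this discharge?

Manning's equation rearranged: A R^(2/3) = nQ / (1·√S) = 0.014 × 137 / (√0.0073) = 22.45.
Trying y = 3.23 m: A R^(2/3) = 30.44 — too large.
Trying y = 2.31 m: A R^(2/3) = 14.4 — too small.
Trying y = 2.82 m: A R^(2/3) = 22.4 — ≈ 22.45.

y_n = 2.82 m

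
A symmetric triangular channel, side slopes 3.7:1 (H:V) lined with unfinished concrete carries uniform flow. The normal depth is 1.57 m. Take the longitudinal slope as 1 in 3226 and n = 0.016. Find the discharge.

For a triangular section with side slope z = 3.7: A = zy² = 3.7×1.57² = 9.12 m²; P = 2y√(1+z²) = 2×1.57×3.833 = 12.03 m.
Hydraulic radius R = A/P = 9.12/12.03 = 0.7578 m.
Manning's equation: Q = (1/n) A R^(2/3) S^(1/2) = (1/0.016) × 9.12 × 0.7578^(2/3) × 0.00031^(1/2) = 8.34 m³/s.

Q = 8.34 m³/s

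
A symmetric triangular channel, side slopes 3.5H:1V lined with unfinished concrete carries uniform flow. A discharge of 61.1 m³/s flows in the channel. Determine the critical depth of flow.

y_c = 2.28 m

At critical depth, Q² T / (g A³) = 1, i.e. A³/T = Q²/g = 61.1²/9.81 = 380.6.
Trying y = 2.92 m: A³/T = 1300 — too large.
Trying y = 1.65 m: A³/T = 74.91 — too small.
Trying y = 2.28 m: A³/T = 377.4 — ≈ 380.6.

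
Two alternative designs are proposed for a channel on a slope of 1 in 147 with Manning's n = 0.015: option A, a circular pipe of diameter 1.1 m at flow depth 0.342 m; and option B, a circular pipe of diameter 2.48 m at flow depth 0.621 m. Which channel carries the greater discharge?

channel B

Channel A: For a circular section of diameter D = 1.1 m at depth y = 0.342 m, the central angle is θ = 2 arccos(1 − 2y/D) = 2.366 rad. Then A = (D²/8)(θ − sin θ) = 0.2519 m² and P = Dθ/2 = 1.301 m. Hydraulic radius R = A/P = 0.2519/1.301 = 0.1936 m. Q_A = (1/0.015)·0.2519·0.1936^(2/3)·√0.006803 = 0.4636 m³/s.
Channel B: For a circular section of diameter D = 2.48 m at depth y = 0.621 m, the central angle is θ = 2 arccos(1 − 2y/D) = 2.096 rad. Then A = (D²/8)(θ − sin θ) = 0.9465 m² and P = Dθ/2 = 2.599 m. Hydraulic radius R = A/P = 0.9465/2.599 = 0.3641 m. Q_B = (1/0.015)·0.9465·0.3641^(2/3)·√0.006803 = 2.654 m³/s.
Q_A = 0.4636 m³/s vs Q_B = 2.654 m³/s, so channel B carries more.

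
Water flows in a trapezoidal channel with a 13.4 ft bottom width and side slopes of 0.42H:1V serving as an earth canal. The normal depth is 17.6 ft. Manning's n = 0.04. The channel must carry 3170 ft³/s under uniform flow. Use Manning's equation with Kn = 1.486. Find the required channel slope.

S = 0.00399

With bottom width b = 13.4 ft and side slope z = 0.42: A = (b + zy)y = (13.4 + 0.42×17.6)×17.6 = 365.9 ft²; P = b + 2y√(1+z²) = 13.4 + 2×17.6×1.085 = 51.58 ft.
Hydraulic radius R = A/P = 365.9/51.58 = 7.095 ft.
From Manning's equation, S = [nQ / (1.486 A R^(2/3))]² = [0.04 × 3170 / (1.486 × 365.9 × 7.095^(2/3))]² = 0.00399.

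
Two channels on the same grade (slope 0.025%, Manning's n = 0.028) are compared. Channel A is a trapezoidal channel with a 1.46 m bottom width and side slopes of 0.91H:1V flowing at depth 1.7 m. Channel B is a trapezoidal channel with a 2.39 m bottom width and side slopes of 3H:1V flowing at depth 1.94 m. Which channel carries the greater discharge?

channel B

Channel A: With bottom width b = 1.46 m and side slope z = 0.91: A = (b + zy)y = (1.46 + 0.91×1.7)×1.7 = 5.112 m²; P = b + 2y√(1+z²) = 1.46 + 2×1.7×1.352 = 6.057 m. Hydraulic radius R = A/P = 5.112/6.057 = 0.844 m. Q_A = (1/0.028)·5.112·0.844^(2/3)·√0.00025 = 2.578 m³/s.
Channel B: With bottom width b = 2.39 m and side slope z = 3: A = (b + zy)y = (2.39 + 3×1.94)×1.94 = 15.93 m²; P = b + 2y√(1+z²) = 2.39 + 2×1.94×3.162 = 14.66 m. Hydraulic radius R = A/P = 15.93/14.66 = 1.086 m. Q_B = (1/0.028)·15.93·1.086^(2/3)·√0.00025 = 9.505 m³/s.
Q_A = 2.578 m³/s vs Q_B = 9.505 m³/s, so channel B carries more.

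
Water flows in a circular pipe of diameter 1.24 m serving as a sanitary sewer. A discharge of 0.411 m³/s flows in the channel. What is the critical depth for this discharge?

At critical depth, Q² T / (g A³) = 1, i.e. A³/T = Q²/g = 0.411²/9.81 = 0.01722.
Try y = 0.405 m: A³/T = 0.03459 — high.
Try y = 0.242 m: A³/T = 0.004655 — low.
Try y = 0.338 m: A³/T = 0.01716 — matches.

y_c = 0.338 m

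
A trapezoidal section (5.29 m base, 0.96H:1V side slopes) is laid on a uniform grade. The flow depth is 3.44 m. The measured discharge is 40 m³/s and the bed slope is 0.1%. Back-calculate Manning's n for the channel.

With bottom width b = 5.29 m and side slope z = 0.96: A = (b + zy)y = (5.29 + 0.96×3.44)×3.44 = 29.56 m²; P = b + 2y√(1+z²) = 5.29 + 2×3.44×1.386 = 14.83 m.
Hydraulic radius R = A/P = 29.56/14.83 = 1.993 m.
Rearranging Manning's equation: n = (1/Q) A R^(2/3) S^(1/2) = (1/40) × 29.56 × 1.993^(2/3) × √0.001 = 0.037.

n = 0.037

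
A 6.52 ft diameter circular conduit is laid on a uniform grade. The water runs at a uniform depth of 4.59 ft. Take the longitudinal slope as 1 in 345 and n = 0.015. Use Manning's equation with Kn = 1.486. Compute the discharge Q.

For a circular section of diameter D = 6.52 ft at depth y = 4.59 ft, the central angle is θ = 2 arccos(1 − 2y/D) = 3.982 rad. Then A = (D²/8)(θ − sin θ) = 25.12 ft² and P = Dθ/2 = 12.98 ft.
Hydraulic radius R = A/P = 25.12/12.98 = 1.935 ft.
Manning's equation: Q = (1.486/n) A R^(2/3) S^(1/2) = (1.486/0.015) × 25.12 × 1.935^(2/3) × 0.002899^(1/2) = 208 ft³/s.

Q = 208 ft³/s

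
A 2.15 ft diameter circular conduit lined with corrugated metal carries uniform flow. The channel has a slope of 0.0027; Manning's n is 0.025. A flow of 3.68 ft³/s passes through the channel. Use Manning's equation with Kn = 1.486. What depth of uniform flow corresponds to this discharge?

Manning's equation rearranged: A R^(2/3) = nQ / (1.486·√S) = 0.025 × 3.68 / (1.486 × √0.0027) = 1.191.
Trying y = 1.35 ft: A R^(2/3) = 1.727 — too large.
Trying y = 0.9 ft: A R^(2/3) = 0.8785 — too small.
Trying y = 1.07 ft: A R^(2/3) = 1.191 — matches.

y_n = 1.07 ft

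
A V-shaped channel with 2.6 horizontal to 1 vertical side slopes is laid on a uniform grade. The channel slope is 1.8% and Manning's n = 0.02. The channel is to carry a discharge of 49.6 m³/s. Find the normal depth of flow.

y_n = 1.79 m

Manning's equation rearranged: A R^(2/3) = nQ / (1·√S) = 0.02 × 49.6 / (√0.018) = 7.394.
Trying y = 1.41 m: A R^(2/3) = 3.911 — too small.
Trying y = 2.22 m: A R^(2/3) = 13.12 — too large.
Trying y = 1.79 m: A R^(2/3) = 7.389 — ≈ 7.394.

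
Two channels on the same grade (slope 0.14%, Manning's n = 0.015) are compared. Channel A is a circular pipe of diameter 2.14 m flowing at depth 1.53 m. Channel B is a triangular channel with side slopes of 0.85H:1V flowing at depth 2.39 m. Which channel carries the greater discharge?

Channel A: For a circular section of diameter D = 2.14 m at depth y = 1.53 m, the central angle is θ = 2 arccos(1 − 2y/D) = 4.03 rad. Then A = (D²/8)(θ − sin θ) = 2.752 m² and P = Dθ/2 = 4.312 m. Hydraulic radius R = A/P = 2.752/4.312 = 0.638 m. Q_A = (1/0.015)·2.752·0.638^(2/3)·√0.0014 = 5.087 m³/s.
Channel B: For a triangular section with side slope z = 0.85: A = zy² = 0.85×2.39² = 4.855 m²; P = 2y√(1+z²) = 2×2.39×1.312 = 6.273 m. Hydraulic radius R = A/P = 4.855/6.273 = 0.7739 m. Q_B = (1/0.015)·4.855·0.7739^(2/3)·√0.0014 = 10.21 m³/s.
Q_A = 5.087 m³/s vs Q_B = 10.21 m³/s, so channel B carries more.

channel B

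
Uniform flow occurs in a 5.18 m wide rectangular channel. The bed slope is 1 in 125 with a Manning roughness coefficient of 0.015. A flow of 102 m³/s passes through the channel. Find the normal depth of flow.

y_n = 2.73 m

Manning's equation rearranged: A R^(2/3) = nQ / (1·√S) = 0.015 × 102 / (√0.008) = 17.11.
Trying y = 3.33 m: A R^(2/3) = 22.17 — too large.
Trying y = 2.29 m: A R^(2/3) = 13.51 — too small.
Trying y = 2.73 m: A R^(2/3) = 17.09 — ≈ 17.11.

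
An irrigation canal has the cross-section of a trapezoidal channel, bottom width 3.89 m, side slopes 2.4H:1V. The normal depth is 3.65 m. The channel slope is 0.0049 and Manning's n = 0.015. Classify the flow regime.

With bottom width b = 3.89 m and side slope z = 2.4: A = (b + zy)y = (3.89 + 2.4×3.65)×3.65 = 46.17 m²; P = b + 2y√(1+z²) = 3.89 + 2×3.65×2.6 = 22.87 m.
Hydraulic radius R = A/P = 46.17/22.87 = 2.019 m.
V = (1/n) R^(2/3) √S = (1/0.015) × 2.019^(2/3) × √0.0049 = 7.454 m/s. Hydraulic depth D_h = A/T = 46.17/21.41 = 2.157 m.
Froude number Fr = V/√(g·D_h) = 7.454/√(9.81×2.157) = 1.62, which is greater than 1, so the flow is supercritical.

supercritical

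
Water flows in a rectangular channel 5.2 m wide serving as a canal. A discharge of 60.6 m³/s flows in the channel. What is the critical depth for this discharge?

y_c = 2.4 m

For a rectangular channel, critical depth y_c = (q²/g)^(1/3) where q = Q/b = 60.6/5.2 = 11.65 m²/s.
So y_c = (11.65²/9.81)^(1/3) = 2.4 m.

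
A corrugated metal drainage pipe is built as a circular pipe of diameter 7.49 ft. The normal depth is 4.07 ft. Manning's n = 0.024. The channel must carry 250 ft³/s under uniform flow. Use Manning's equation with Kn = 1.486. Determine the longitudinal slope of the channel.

For a circular section of diameter D = 7.49 ft at depth y = 4.07 ft, the central angle is θ = 2 arccos(1 − 2y/D) = 3.315 rad. Then A = (D²/8)(θ − sin θ) = 24.46 ft² and P = Dθ/2 = 12.42 ft.
Hydraulic radius R = A/P = 24.46/12.42 = 1.97 ft.
From Manning's equation, S = [nQ / (1.486 A R^(2/3))]² = [0.024 × 250 / (1.486 × 24.46 × 1.97^(2/3))]² = 0.011.

S = 0.011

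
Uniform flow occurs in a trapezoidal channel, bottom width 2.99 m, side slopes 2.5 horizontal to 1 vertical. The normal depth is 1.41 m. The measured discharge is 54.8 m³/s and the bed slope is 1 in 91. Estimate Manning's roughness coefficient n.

With bottom width b = 2.99 m and side slope z = 2.5: A = (b + zy)y = (2.99 + 2.5×1.41)×1.41 = 9.186 m²; P = b + 2y√(1+z²) = 2.99 + 2×1.41×2.693 = 10.58 m.
Hydraulic radius R = A/P = 9.186/10.58 = 0.868 m.
Rearranging Manning's equation: n = (1/Q) A R^(2/3) S^(1/2) = (1/54.8) × 9.186 × 0.868^(2/3) × √0.01099 = 0.016.

n = 0.016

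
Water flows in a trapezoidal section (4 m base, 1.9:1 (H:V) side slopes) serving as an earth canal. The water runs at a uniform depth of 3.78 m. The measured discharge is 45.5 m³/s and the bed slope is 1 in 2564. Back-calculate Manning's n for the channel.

n = 0.03

With bottom width b = 4 m and side slope z = 1.9: A = (b + zy)y = (4 + 1.9×3.78)×3.78 = 42.27 m²; P = b + 2y√(1+z²) = 4 + 2×3.78×2.147 = 20.23 m.
Hydraulic radius R = A/P = 42.27/20.23 = 2.089 m.
Rearranging Manning's equation: n = (1/Q) A R^(2/3) S^(1/2) = (1/45.5) × 42.27 × 2.089^(2/3) × √0.00039 = 0.03.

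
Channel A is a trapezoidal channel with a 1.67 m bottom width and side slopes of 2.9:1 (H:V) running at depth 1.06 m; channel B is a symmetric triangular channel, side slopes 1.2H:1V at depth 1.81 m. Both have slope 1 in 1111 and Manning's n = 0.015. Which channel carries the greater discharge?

Channel A: With bottom width b = 1.67 m and side slope z = 2.9: A = (b + zy)y = (1.67 + 2.9×1.06)×1.06 = 5.029 m²; P = b + 2y√(1+z²) = 1.67 + 2×1.06×3.068 = 8.173 m. Hydraulic radius R = A/P = 5.029/8.173 = 0.6153 m. Q_A = (1/0.015)·5.029·0.6153^(2/3)·√0.0009001 = 7.276 m³/s.
Channel B: For a triangular section with side slope z = 1.2: A = zy² = 1.2×1.81² = 3.931 m²; P = 2y√(1+z²) = 2×1.81×1.562 = 5.655 m. Hydraulic radius R = A/P = 3.931/5.655 = 0.6952 m. Q_B = (1/0.015)·3.931·0.6952^(2/3)·√0.0009001 = 6.171 m³/s.
Q_A = 7.276 m³/s vs Q_B = 6.171 m³/s, so channel A carries more.

channel A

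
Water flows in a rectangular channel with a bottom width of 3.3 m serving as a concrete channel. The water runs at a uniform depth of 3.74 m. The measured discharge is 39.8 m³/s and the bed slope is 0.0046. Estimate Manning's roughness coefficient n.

n = 0.023

Flow area A = b·y = 3.3 × 3.74 = 12.34 m². Wetted perimeter P = b + 2y = 3.3 + 2×3.74 = 10.78 m.
Hydraulic radius R = A/P = 12.34/10.78 = 1.145 m.
Rearranging Manning's equation: n = (1/Q) A R^(2/3) S^(1/2) = (1/39.8) × 12.34 × 1.145^(2/3) × √0.0046 = 0.023.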